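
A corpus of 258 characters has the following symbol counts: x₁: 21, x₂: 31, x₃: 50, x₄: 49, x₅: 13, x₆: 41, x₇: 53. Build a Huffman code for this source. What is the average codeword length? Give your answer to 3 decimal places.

2.733 bits/symbol

Probabilities are the counts divided by 258.
Repeatedly combine the two least-probable nodes; the expected code length is the sum of the merged weights.
merge 13/258 + 7/86 → 17/129
merge 31/258 + 17/129 → 65/258
merge 41/258 + 49/258 → 15/43
merge 25/129 + 53/258 → 103/258
merge 65/258 + 15/43 → 155/258
merge 103/258 + 155/258 → 1
L = 17/129 + 65/258 + 15/43 + 103/258 + 155/258 + 1 = 235/86 ≈ 2.733 bits/symbol.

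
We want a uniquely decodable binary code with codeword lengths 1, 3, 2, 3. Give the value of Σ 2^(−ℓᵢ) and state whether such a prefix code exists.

With common denominator 2^3 = 8: Σ 2^(−ℓᵢ) = 4/8 + 1/8 + 2/8 + 1/8 = 8/8 = 1.
Kraft's inequality requires Σ ≤ 1; here Σ = 1 ≤ 1, so such a prefix code exists.

1; yes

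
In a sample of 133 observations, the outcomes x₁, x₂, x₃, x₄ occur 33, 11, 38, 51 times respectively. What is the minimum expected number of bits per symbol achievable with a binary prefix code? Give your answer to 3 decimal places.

1.947 bits/symbol

Probabilities are the counts divided by 133.
Repeatedly combine the two least-probable nodes; the expected code length is the sum of the merged weights.
merge 11/133 + 33/133 → 44/133
merge 2/7 + 44/133 → 82/133
merge 51/133 + 82/133 → 1
L = 44/133 + 82/133 + 1 = 37/19 ≈ 1.947 bits/symbol.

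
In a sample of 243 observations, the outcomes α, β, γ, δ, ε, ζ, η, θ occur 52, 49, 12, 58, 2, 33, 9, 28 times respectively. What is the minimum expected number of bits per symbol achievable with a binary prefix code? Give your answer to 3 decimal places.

2.687 bits/symbol

Probabilities are the counts divided by 243.
Repeatedly combine the two least-probable nodes; the expected code length is the sum of the merged weights.
merge 2/243 + 1/27 → 11/243
merge 11/243 + 4/81 → 23/243
merge 23/243 + 28/243 → 17/81
merge 11/81 + 49/243 → 82/243
merge 17/81 + 52/243 → 103/243
merge 58/243 + 82/243 → 140/243
merge 103/243 + 140/243 → 1
L = 11/243 + 23/243 + 17/81 + 82/243 + 103/243 + 140/243 + 1 = 653/243 ≈ 2.687 bits/symbol.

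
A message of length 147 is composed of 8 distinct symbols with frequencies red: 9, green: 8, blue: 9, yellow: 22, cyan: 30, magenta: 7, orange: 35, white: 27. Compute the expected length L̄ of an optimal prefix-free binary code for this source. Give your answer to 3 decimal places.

Probabilities are the counts divided by 147.
Repeatedly combine the two least-probable nodes; the expected code length is the sum of the merged weights.
merge 1/21 + 8/147 → 5/49
merge 3/49 + 3/49 → 6/49
merge 5/49 + 6/49 → 11/49
merge 22/147 + 9/49 → 1/3
merge 10/49 + 11/49 → 3/7
merge 5/21 + 1/3 → 4/7
merge 3/7 + 4/7 → 1
L = 5/49 + 6/49 + 11/49 + 1/3 + 3/7 + 4/7 + 1 = 409/147 ≈ 2.782 bits/symbol.

2.782 bits/symbol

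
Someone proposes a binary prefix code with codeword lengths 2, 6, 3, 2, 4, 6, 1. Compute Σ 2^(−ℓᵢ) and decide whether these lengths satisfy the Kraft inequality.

With common denominator 2^6 = 64: Σ 2^(−ℓᵢ) = 16/64 + 1/64 + 8/64 + 16/64 + 4/64 + 1/64 + 32/64 = 78/64 = 1.21875.
Kraft's inequality requires Σ ≤ 1; here Σ = 1.21875 > 1, so no such prefix code exists.

1.21875; no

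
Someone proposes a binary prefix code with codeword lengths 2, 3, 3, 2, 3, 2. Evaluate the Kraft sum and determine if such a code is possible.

With common denominator 2^3 = 8: Σ 2^(−ℓᵢ) = 2/8 + 1/8 + 1/8 + 2/8 + 1/8 + 2/8 = 9/8 = 1.125.
Kraft's inequality requires Σ ≤ 1; here Σ = 1.125 > 1, so no such prefix code exists.

1.125; no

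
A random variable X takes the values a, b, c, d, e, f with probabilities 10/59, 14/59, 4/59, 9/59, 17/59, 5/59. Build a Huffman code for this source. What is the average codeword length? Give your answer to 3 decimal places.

Repeatedly combine the two least-probable nodes; the expected code length is the sum of the merged weights.
merge 4/59 + 5/59 → 9/59
merge 9/59 + 9/59 → 18/59
merge 10/59 + 14/59 → 24/59
merge 17/59 + 18/59 → 35/59
merge 24/59 + 35/59 → 1
L = 9/59 + 18/59 + 24/59 + 35/59 + 1 = 145/59 ≈ 2.458 bits/symbol.

2.458 bits/symbol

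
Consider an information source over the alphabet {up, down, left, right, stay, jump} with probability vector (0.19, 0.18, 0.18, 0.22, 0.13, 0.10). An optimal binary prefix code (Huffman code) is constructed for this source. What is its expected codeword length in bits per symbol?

Repeatedly combine the two least-probable nodes; the expected code length is the sum of the merged weights.
merge 1/10 + 13/100 → 23/100
merge 9/50 + 9/50 → 9/25
merge 19/100 + 11/50 → 41/100
merge 23/100 + 9/25 → 59/100
merge 41/100 + 59/100 → 1
L = 23/100 + 9/25 + 41/100 + 59/100 + 1 = 259/100 = 2.59 bits/symbol.

2.59 bits/symbol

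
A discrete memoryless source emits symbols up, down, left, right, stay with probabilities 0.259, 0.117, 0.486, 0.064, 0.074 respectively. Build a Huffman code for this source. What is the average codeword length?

1.907 bits/symbol

Repeatedly combine the two least-probable nodes; the expected code length is the sum of the merged weights.
merge 8/125 + 37/500 → 69/500
merge 117/1000 + 69/500 → 51/200
merge 51/200 + 259/1000 → 257/500
merge 243/500 + 257/500 → 1
L = 69/500 + 51/200 + 257/500 + 1 = 1907/1000 = 1.907 bits/symbol.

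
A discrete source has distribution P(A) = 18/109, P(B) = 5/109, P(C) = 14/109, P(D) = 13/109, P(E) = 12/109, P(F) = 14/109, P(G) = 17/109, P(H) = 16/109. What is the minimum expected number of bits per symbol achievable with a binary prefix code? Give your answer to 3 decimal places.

Repeatedly combine the two least-probable nodes; the expected code length is the sum of the merged weights.
merge 5/109 + 12/109 → 17/109
merge 13/109 + 14/109 → 27/109
merge 14/109 + 16/109 → 30/109
merge 17/109 + 17/109 → 34/109
merge 18/109 + 27/109 → 45/109
merge 30/109 + 34/109 → 64/109
merge 45/109 + 64/109 → 1
L = 17/109 + 27/109 + 30/109 + 34/109 + 45/109 + 64/109 + 1 = 326/109 ≈ 2.991 bits/symbol.

2.991 bits/symbol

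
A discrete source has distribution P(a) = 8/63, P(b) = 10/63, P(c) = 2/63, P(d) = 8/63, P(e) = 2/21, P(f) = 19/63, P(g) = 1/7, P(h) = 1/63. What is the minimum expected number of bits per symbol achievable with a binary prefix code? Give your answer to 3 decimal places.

Repeatedly combine the two least-probable nodes; the expected code length is the sum of the merged weights.
merge 1/63 + 2/63 → 1/21
merge 1/21 + 2/21 → 1/7
merge 8/63 + 8/63 → 16/63
merge 1/7 + 1/7 → 2/7
merge 10/63 + 16/63 → 26/63
merge 2/7 + 19/63 → 37/63
merge 26/63 + 37/63 → 1
L = 1/21 + 1/7 + 16/63 + 2/7 + 26/63 + 37/63 + 1 = 172/63 ≈ 2.730 bits/symbol.

2.730 bits/symbol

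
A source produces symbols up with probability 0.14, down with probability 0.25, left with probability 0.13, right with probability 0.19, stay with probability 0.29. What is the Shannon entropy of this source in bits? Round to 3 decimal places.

2.253 bits

H = −Σ pᵢ log₂ pᵢ.
−0.14·log₂(0.14) = 0.3971
−0.25·log₂(0.25) = 0.5000
−0.13·log₂(0.13) = 0.3826
−0.19·log₂(0.19) = 0.4552
−0.29·log₂(0.29) = 0.5179
Sum ≈ 2.2529 → 2.253 bits.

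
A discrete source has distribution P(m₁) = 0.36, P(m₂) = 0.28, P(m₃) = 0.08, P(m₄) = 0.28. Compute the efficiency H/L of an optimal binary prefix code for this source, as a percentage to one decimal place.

Entropy H = −Σ p log₂ p ≈ 1.8506 bits.
Huffman merges: 2/25+7/25→9/25; 7/25+9/25→16/25; 9/25+16/25→1. L = 2 ≈ 2.0000.
Efficiency = H/L = 1.8506/2.0000 = 92.5%.

92.5%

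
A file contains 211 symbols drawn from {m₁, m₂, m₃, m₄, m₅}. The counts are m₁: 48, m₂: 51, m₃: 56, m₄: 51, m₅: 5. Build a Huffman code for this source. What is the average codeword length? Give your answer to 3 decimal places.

Probabilities are the counts divided by 211.
Repeatedly combine the two least-probable nodes; the expected code length is the sum of the merged weights.
merge 5/211 + 48/211 → 53/211
merge 51/211 + 51/211 → 102/211
merge 53/211 + 56/211 → 109/211
merge 102/211 + 109/211 → 1
L = 53/211 + 102/211 + 109/211 + 1 = 475/211 ≈ 2.251 bits/symbol.

2.251 bits/symbol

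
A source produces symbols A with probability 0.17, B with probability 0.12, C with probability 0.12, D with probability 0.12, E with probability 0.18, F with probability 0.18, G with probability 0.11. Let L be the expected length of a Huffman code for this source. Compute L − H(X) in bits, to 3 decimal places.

0.043 bits

Entropy H = −Σ p log₂ p ≈ 2.7767 bits.
Huffman merges: 11/100+3/25→23/100; 3/25+3/25→6/25; 17/100+9/50→7/20; 9/50+23/100→41/100; 6/25+7/20→59/100; 41/100+59/100→1. L = 141/50 ≈ 2.8200.
L − H = 2.8200 − 2.7767 = 0.043 bits.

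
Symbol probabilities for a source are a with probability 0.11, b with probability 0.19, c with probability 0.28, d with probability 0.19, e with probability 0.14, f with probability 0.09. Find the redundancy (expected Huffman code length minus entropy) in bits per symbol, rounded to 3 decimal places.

0.045 bits

Entropy H = −Σ p log₂ p ≈ 2.4847 bits.
Huffman merges: 9/100+11/100→1/5; 7/50+19/100→33/100; 19/100+1/5→39/100; 7/25+33/100→61/100; 39/100+61/100→1. L = 253/100 ≈ 2.5300.
L − H = 2.5300 − 2.4847 = 0.045 bits.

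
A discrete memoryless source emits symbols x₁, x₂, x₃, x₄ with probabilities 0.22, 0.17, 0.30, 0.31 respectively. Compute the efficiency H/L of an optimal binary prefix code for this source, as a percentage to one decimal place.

98.0%

Entropy H = −Σ p log₂ p ≈ 1.9600 bits.
Huffman merges: 17/100+11/50→39/100; 3/10+31/100→61/100; 39/100+61/100→1. L = 2 ≈ 2.0000.
Efficiency = H/L = 1.9600/2.0000 = 98.0%.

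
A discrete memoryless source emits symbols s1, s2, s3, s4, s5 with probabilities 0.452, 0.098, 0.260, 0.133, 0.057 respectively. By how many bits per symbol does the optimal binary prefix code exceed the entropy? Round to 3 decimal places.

0.017 bits

Entropy H = −Σ p log₂ p ≈ 1.9742 bits.
Huffman merges: 57/1000+49/500→31/200; 133/1000+31/200→36/125; 13/50+36/125→137/250; 113/250+137/250→1. L = 1991/1000 ≈ 1.9910.
L − H = 1.9910 − 1.9742 = 0.017 bits.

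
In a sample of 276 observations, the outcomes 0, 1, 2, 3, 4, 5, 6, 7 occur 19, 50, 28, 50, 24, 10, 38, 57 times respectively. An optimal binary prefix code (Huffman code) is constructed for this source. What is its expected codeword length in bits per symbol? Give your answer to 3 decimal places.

Probabilities are the counts divided by 276.
Repeatedly combine the two least-probable nodes; the expected code length is the sum of the merged weights.
merge 5/138 + 19/276 → 29/276
merge 2/23 + 7/69 → 13/69
merge 29/276 + 19/138 → 67/276
merge 25/138 + 25/138 → 25/69
merge 13/69 + 19/92 → 109/276
merge 67/276 + 25/69 → 167/276
merge 109/276 + 167/276 → 1
L = 29/276 + 13/69 + 67/276 + 25/69 + 109/276 + 167/276 + 1 = 200/69 ≈ 2.899 bits/symbol.

2.899 bits/symbol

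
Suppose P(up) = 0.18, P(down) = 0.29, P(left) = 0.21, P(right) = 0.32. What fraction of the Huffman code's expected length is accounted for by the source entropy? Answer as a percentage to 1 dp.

98.1%

Entropy H = −Σ p log₂ p ≈ 1.9621 bits.
Huffman merges: 9/50+21/100→39/100; 29/100+8/25→61/100; 39/100+61/100→1. L = 2 ≈ 2.0000.
Efficiency = H/L = 1.9621/2.0000 = 98.1%.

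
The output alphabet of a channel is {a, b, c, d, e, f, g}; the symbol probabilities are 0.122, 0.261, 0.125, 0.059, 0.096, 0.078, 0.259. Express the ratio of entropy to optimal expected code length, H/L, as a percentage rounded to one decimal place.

Entropy H = −Σ p log₂ p ≈ 2.6084 bits.
Huffman merges: 59/1000+39/500→137/1000; 12/125+61/500→109/500; 1/8+137/1000→131/500; 109/500+259/1000→477/1000; 261/1000+131/500→523/1000; 477/1000+523/1000→1. L = 2617/1000 ≈ 2.6170.
Efficiency = H/L = 2.6084/2.6170 = 99.7%.

99.7%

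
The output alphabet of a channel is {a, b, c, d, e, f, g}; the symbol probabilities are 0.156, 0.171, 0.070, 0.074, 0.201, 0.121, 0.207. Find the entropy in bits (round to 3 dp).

H = −Σ pᵢ log₂ pᵢ.
−0.156·log₂(0.156) = 0.4181
−0.171·log₂(0.171) = 0.4357
−0.070·log₂(0.070) = 0.2686
−0.074·log₂(0.074) = 0.2780
−0.201·log₂(0.201) = 0.4653
−0.121·log₂(0.121) = 0.3687
−0.207·log₂(0.207) = 0.4704
Sum ≈ 2.7047 → 2.705 bits.

2.705 bits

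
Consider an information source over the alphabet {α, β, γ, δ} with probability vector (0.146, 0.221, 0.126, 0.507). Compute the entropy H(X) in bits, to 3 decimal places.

1.760 bits

H = −Σ pᵢ log₂ pᵢ.
−0.146·log₂(0.146) = 0.4053
−0.221·log₂(0.221) = 0.4813
−0.126·log₂(0.126) = 0.3766
−0.507·log₂(0.507) = 0.4968
Sum ≈ 1.7600 → 1.760 bits.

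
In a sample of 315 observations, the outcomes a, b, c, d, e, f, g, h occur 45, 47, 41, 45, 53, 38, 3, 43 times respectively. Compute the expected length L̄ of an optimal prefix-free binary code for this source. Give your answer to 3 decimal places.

Probabilities are the counts divided by 315.
Repeatedly combine the two least-probable nodes; the expected code length is the sum of the merged weights.
merge 1/105 + 38/315 → 41/315
merge 41/315 + 41/315 → 82/315
merge 43/315 + 1/7 → 88/315
merge 1/7 + 47/315 → 92/315
merge 53/315 + 82/315 → 3/7
merge 88/315 + 92/315 → 4/7
merge 3/7 + 4/7 → 1
L = 41/315 + 82/315 + 88/315 + 92/315 + 3/7 + 4/7 + 1 = 311/105 ≈ 2.962 bits/symbol.

2.962 bits/symbol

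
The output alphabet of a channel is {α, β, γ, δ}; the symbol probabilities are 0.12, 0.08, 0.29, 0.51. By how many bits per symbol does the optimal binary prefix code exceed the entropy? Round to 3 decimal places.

0.018 bits

Entropy H = −Σ p log₂ p ≈ 1.6719 bits.
Huffman merges: 2/25+3/25→1/5; 1/5+29/100→49/100; 49/100+51/100→1. L = 169/100 ≈ 1.6900.
L − H = 1.6900 − 1.6719 = 0.018 bits.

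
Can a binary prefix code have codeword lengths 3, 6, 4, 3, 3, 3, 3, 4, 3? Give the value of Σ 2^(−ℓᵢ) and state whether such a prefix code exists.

With common denominator 2^6 = 64: Σ 2^(−ℓᵢ) = 8/64 + 1/64 + 4/64 + 8/64 + 8/64 + 8/64 + 8/64 + 4/64 + 8/64 = 57/64 = 0.890625.
Kraft's inequality requires Σ ≤ 1; here Σ = 0.890625 ≤ 1, so such a prefix code exists.

0.890625; yes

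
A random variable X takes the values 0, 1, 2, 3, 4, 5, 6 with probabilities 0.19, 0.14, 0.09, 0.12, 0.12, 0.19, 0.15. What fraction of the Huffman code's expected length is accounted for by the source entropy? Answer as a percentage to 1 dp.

98.4%

Entropy H = −Σ p log₂ p ≈ 2.7649 bits.
Huffman merges: 9/100+3/25→21/100; 3/25+7/50→13/50; 3/20+19/100→17/50; 19/100+21/100→2/5; 13/50+17/50→3/5; 2/5+3/5→1. L = 281/100 ≈ 2.8100.
Efficiency = H/L = 2.7649/2.8100 = 98.4%.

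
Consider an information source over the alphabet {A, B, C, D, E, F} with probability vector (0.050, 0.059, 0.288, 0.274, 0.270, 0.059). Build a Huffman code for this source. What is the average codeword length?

2.277 bits/symbol

Repeatedly combine the two least-probable nodes; the expected code length is the sum of the merged weights.
merge 1/20 + 59/1000 → 109/1000
merge 59/1000 + 109/1000 → 21/125
merge 21/125 + 27/100 → 219/500
merge 137/500 + 36/125 → 281/500
merge 219/500 + 281/500 → 1
L = 109/1000 + 21/125 + 219/500 + 281/500 + 1 = 2277/1000 = 2.277 bits/symbol.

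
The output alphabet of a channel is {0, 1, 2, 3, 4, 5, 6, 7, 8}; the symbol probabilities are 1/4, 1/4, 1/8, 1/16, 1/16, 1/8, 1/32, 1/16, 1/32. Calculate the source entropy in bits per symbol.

2.8125 bits

Each probability is a power of 1/2, so log₂(1/p) is an integer.
H = Σ p·log₂(1/p) = 1/4·2 + 1/4·2 + 1/8·3 + 1/16·4 + 1/16·4 + 1/8·3 + 1/32·5 + 1/16·4 + 1/32·5 = 2.8125 bits.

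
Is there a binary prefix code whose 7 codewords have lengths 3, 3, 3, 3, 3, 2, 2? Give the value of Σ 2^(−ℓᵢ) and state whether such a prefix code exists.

1.125; no

With common denominator 2^3 = 8: Σ 2^(−ℓᵢ) = 1/8 + 1/8 + 1/8 + 1/8 + 1/8 + 2/8 + 2/8 = 9/8 = 1.125.
Kraft's inequality requires Σ ≤ 1; here Σ = 1.125 > 1, so no such prefix code exists.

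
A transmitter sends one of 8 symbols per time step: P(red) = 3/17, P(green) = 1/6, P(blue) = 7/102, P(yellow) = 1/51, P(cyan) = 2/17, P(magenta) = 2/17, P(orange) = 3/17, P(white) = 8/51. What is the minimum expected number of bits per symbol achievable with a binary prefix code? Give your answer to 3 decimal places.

2.912 bits/symbol

Repeatedly combine the two least-probable nodes; the expected code length is the sum of the merged weights.
merge 1/51 + 7/102 → 3/34
merge 3/34 + 2/17 → 7/34
merge 2/17 + 8/51 → 14/51
merge 1/6 + 3/17 → 35/102
merge 3/17 + 7/34 → 13/34
merge 14/51 + 35/102 → 21/34
merge 13/34 + 21/34 → 1
L = 3/34 + 7/34 + 14/51 + 35/102 + 13/34 + 21/34 + 1 = 99/34 ≈ 2.912 bits/symbol.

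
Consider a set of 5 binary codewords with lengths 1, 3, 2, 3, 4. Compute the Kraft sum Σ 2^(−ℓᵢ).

With common denominator 2^4 = 16: Σ 2^(−ℓᵢ) = 8/16 + 2/16 + 4/16 + 2/16 + 1/16 = 17/16 = 1.0625.

1.0625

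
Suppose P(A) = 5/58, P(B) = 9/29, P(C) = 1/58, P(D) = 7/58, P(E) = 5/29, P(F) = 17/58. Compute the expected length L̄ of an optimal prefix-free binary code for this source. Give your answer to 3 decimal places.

2.328 bits/symbol

Repeatedly combine the two least-probable nodes; the expected code length is the sum of the merged weights.
merge 1/58 + 5/58 → 3/29
merge 3/29 + 7/58 → 13/58
merge 5/29 + 13/58 → 23/58
merge 17/58 + 9/29 → 35/58
merge 23/58 + 35/58 → 1
L = 3/29 + 13/58 + 23/58 + 35/58 + 1 = 135/58 ≈ 2.328 bits/symbol.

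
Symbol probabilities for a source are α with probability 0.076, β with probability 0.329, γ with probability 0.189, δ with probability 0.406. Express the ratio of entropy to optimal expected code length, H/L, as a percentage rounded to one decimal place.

96.4%

Entropy H = −Σ p log₂ p ≈ 1.7925 bits.
Huffman merges: 19/250+189/1000→53/200; 53/200+329/1000→297/500; 203/500+297/500→1. L = 1859/1000 ≈ 1.8590.
Efficiency = H/L = 1.7925/1.8590 = 96.4%.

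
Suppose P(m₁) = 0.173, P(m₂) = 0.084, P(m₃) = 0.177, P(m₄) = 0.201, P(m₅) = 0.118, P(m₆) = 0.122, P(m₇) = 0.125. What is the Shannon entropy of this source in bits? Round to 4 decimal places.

2.7546 bits

H = −Σ pᵢ log₂ pᵢ.
−0.173·log₂(0.173) = 0.4379
−0.084·log₂(0.084) = 0.3002
−0.177·log₂(0.177) = 0.4422
−0.201·log₂(0.201) = 0.4653
−0.118·log₂(0.118) = 0.3638
−0.122·log₂(0.122) = 0.3703
−0.125·log₂(0.125) = 0.3750
Sum ≈ 2.7546 → 2.7546 bits.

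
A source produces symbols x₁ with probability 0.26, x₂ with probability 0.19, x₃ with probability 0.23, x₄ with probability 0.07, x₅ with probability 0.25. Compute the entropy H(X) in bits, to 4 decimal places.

2.2167 bits

H = −Σ pᵢ log₂ pᵢ.
−0.26·log₂(0.26) = 0.5053
−0.19·log₂(0.19) = 0.4552
−0.23·log₂(0.23) = 0.4877
−0.07·log₂(0.07) = 0.2686
−0.25·log₂(0.25) = 0.5000
Sum ≈ 2.2167 → 2.2167 bits.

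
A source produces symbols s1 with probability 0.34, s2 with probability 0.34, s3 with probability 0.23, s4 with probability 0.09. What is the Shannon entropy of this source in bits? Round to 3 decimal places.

1.859 bits

H = −Σ pᵢ log₂ pᵢ.
−0.34·log₂(0.34) = 0.5292
−0.34·log₂(0.34) = 0.5292
−0.23·log₂(0.23) = 0.4877
−0.09·log₂(0.09) = 0.3127
Sum ≈ 1.8587 → 1.859 bits.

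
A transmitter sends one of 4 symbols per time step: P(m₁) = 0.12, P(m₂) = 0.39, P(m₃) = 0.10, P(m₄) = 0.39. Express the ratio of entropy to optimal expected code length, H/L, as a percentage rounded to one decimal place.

96.1%

Entropy H = −Σ p log₂ p ≈ 1.7589 bits.
Huffman merges: 1/10+3/25→11/50; 11/50+39/100→61/100; 39/100+61/100→1. L = 183/100 ≈ 1.8300.
Efficiency = H/L = 1.7589/1.8300 = 96.1%.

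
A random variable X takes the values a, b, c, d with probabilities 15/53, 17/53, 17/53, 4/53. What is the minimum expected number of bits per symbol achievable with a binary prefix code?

2 bits/symbol

Repeatedly combine the two least-probable nodes; the expected code length is the sum of the merged weights.
merge 4/53 + 15/53 → 19/53
merge 17/53 + 17/53 → 34/53
merge 19/53 + 34/53 → 1
L = 19/53 + 34/53 + 1 = 2 bits/symbol.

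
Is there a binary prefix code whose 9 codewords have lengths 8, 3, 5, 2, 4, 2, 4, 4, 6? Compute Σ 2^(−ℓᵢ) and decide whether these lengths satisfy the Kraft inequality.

With common denominator 2^8 = 256: Σ 2^(−ℓᵢ) = 1/256 + 32/256 + 8/256 + 64/256 + 16/256 + 64/256 + 16/256 + 16/256 + 4/256 = 221/256 = 0.86328125.
Kraft's inequality requires Σ ≤ 1; here Σ = 0.86328125 ≤ 1, so such a prefix code exists.

0.86328125; yes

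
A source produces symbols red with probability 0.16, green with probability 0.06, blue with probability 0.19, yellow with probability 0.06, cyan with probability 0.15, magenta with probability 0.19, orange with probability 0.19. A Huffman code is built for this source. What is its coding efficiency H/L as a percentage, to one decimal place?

98.0%

Entropy H = −Σ p log₂ p ≈ 2.6863 bits.
Huffman merges: 3/50+3/50→3/25; 3/25+3/20→27/100; 4/25+19/100→7/20; 19/100+19/100→19/50; 27/100+7/20→31/50; 19/50+31/50→1. L = 137/50 ≈ 2.7400.
Efficiency = H/L = 2.6863/2.7400 = 98.0%.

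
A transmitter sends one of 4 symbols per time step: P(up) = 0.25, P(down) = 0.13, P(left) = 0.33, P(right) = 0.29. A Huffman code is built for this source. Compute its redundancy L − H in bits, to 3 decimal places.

Entropy H = −Σ p log₂ p ≈ 1.9284 bits.
Huffman merges: 13/100+1/4→19/50; 29/100+33/100→31/50; 19/50+31/50→1. L = 2 ≈ 2.0000.
L − H = 2.0000 − 1.9284 = 0.072 bits.

0.072 bits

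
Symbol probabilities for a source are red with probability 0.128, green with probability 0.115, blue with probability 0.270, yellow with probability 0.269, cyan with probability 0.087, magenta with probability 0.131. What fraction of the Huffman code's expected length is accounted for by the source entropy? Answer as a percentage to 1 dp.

99.5%

Entropy H = −Σ p log₂ p ≈ 2.4487 bits.
Huffman merges: 87/1000+23/200→101/500; 16/125+131/1000→259/1000; 101/500+259/1000→461/1000; 269/1000+27/100→539/1000; 461/1000+539/1000→1. L = 2461/1000 ≈ 2.4610.
Efficiency = H/L = 2.4487/2.4610 = 99.5%.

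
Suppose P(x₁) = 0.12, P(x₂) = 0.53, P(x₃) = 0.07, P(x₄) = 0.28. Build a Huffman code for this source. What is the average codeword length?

1.66 bits/symbol

Repeatedly combine the two least-probable nodes; the expected code length is the sum of the merged weights.
merge 7/100 + 3/25 → 19/100
merge 19/100 + 7/25 → 47/100
merge 47/100 + 53/100 → 1
L = 19/100 + 47/100 + 1 = 83/50 = 1.66 bits/symbol.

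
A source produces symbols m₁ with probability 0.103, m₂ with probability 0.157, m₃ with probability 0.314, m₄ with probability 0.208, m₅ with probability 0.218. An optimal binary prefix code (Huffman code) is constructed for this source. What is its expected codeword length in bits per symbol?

Repeatedly combine the two least-probable nodes; the expected code length is the sum of the merged weights.
merge 103/1000 + 157/1000 → 13/50
merge 26/125 + 109/500 → 213/500
merge 13/50 + 157/500 → 287/500
merge 213/500 + 287/500 → 1
L = 13/50 + 213/500 + 287/500 + 1 = 113/50 = 2.26 bits/symbol.

2.26 bits/symbol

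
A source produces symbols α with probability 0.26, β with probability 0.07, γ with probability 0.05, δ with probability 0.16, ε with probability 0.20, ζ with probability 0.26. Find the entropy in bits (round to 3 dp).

2.383 bits

H = −Σ pᵢ log₂ pᵢ.
−0.26·log₂(0.26) = 0.5053
−0.07·log₂(0.07) = 0.2686
−0.05·log₂(0.05) = 0.2161
−0.16·log₂(0.16) = 0.4230
−0.20·log₂(0.20) = 0.4644
−0.26·log₂(0.26) = 0.5053
Sum ≈ 2.3826 → 2.383 bits.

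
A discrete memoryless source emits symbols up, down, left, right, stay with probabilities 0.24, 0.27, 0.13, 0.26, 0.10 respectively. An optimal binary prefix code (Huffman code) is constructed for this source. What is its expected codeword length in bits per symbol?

2.23 bits/symbol

Repeatedly combine the two least-probable nodes; the expected code length is the sum of the merged weights.
merge 1/10 + 13/100 → 23/100
merge 23/100 + 6/25 → 47/100
merge 13/50 + 27/100 → 53/100
merge 47/100 + 53/100 → 1
L = 23/100 + 47/100 + 53/100 + 1 = 223/100 = 2.23 bits/symbol.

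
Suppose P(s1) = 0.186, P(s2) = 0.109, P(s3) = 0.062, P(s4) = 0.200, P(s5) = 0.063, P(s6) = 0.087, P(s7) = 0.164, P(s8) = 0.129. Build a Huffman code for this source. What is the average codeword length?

2.925 bits/symbol

Repeatedly combine the two least-probable nodes; the expected code length is the sum of the merged weights.
merge 31/500 + 63/1000 → 1/8
merge 87/1000 + 109/1000 → 49/250
merge 1/8 + 129/1000 → 127/500
merge 41/250 + 93/500 → 7/20
merge 49/250 + 1/5 → 99/250
merge 127/500 + 7/20 → 151/250
merge 99/250 + 151/250 → 1
L = 1/8 + 49/250 + 127/500 + 7/20 + 99/250 + 151/250 + 1 = 117/40 = 2.925 bits/symbol.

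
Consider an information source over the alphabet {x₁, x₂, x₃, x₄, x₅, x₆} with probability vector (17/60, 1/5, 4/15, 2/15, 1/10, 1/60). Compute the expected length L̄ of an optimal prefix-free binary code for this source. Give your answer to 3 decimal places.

2.367 bits/symbol

Repeatedly combine the two least-probable nodes; the expected code length is the sum of the merged weights.
merge 1/60 + 1/10 → 7/60
merge 7/60 + 2/15 → 1/4
merge 1/5 + 1/4 → 9/20
merge 4/15 + 17/60 → 11/20
merge 9/20 + 11/20 → 1
L = 7/60 + 1/4 + 9/20 + 11/20 + 1 = 71/30 ≈ 2.367 bits/symbol.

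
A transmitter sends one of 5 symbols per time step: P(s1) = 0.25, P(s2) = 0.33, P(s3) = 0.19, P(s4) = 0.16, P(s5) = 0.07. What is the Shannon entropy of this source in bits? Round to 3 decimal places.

H = −Σ pᵢ log₂ pᵢ.
−0.25·log₂(0.25) = 0.5000
−0.33·log₂(0.33) = 0.5278
−0.19·log₂(0.19) = 0.4552
−0.16·log₂(0.16) = 0.4230
−0.07·log₂(0.07) = 0.2686
Sum ≈ 2.1746 → 2.175 bits.

2.175 bits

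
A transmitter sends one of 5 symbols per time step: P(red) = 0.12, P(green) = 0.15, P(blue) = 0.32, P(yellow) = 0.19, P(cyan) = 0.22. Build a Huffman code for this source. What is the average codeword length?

Repeatedly combine the two least-probable nodes; the expected code length is the sum of the merged weights.
merge 3/25 + 3/20 → 27/100
merge 19/100 + 11/50 → 41/100
merge 27/100 + 8/25 → 59/100
merge 41/100 + 59/100 → 1
L = 27/100 + 41/100 + 59/100 + 1 = 227/100 = 2.27 bits/symbol.

2.27 bits/symbol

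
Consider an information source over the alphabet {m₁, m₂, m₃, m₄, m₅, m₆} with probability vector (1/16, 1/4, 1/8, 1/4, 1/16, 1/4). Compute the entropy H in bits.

2.375 bits

Each probability is a power of 1/2, so log₂(1/p) is an integer.
H = Σ p·log₂(1/p) = 1/16·4 + 1/4·2 + 1/8·3 + 1/4·2 + 1/16·4 + 1/4·2 = 2.375 bits.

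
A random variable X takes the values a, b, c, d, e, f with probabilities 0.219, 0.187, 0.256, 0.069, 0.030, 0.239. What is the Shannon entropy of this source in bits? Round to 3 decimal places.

H = −Σ pᵢ log₂ pᵢ.
−0.219·log₂(0.219) = 0.4798
−0.187·log₂(0.187) = 0.4523
−0.256·log₂(0.256) = 0.5032
−0.069·log₂(0.069) = 0.2662
−0.030·log₂(0.030) = 0.1518
−0.239·log₂(0.239) = 0.4935
Sum ≈ 2.3468 → 2.347 bits.

2.347 bits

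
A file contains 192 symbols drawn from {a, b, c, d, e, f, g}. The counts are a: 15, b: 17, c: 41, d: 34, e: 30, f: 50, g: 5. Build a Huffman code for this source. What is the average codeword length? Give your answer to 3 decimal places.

2.630 bits/symbol

Probabilities are the counts divided by 192.
Repeatedly combine the two least-probable nodes; the expected code length is the sum of the merged weights.
merge 5/192 + 5/64 → 5/48
merge 17/192 + 5/48 → 37/192
merge 5/32 + 17/96 → 1/3
merge 37/192 + 41/192 → 13/32
merge 25/96 + 1/3 → 19/32
merge 13/32 + 19/32 → 1
L = 5/48 + 37/192 + 1/3 + 13/32 + 19/32 + 1 = 505/192 ≈ 2.630 bits/symbol.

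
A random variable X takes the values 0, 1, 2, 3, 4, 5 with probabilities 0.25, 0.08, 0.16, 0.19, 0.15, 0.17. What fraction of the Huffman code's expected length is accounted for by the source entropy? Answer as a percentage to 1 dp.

98.2%

Entropy H = −Σ p log₂ p ≈ 2.5149 bits.
Huffman merges: 2/25+3/20→23/100; 4/25+17/100→33/100; 19/100+23/100→21/50; 1/4+33/100→29/50; 21/50+29/50→1. L = 64/25 ≈ 2.5600.
Efficiency = H/L = 2.5149/2.5600 = 98.2%.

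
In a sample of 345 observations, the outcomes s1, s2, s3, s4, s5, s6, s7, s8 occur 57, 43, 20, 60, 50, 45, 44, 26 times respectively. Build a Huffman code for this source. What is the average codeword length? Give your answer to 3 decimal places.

Probabilities are the counts divided by 345.
Repeatedly combine the two least-probable nodes; the expected code length is the sum of the merged weights.
merge 4/69 + 26/345 → 2/15
merge 43/345 + 44/345 → 29/115
merge 3/23 + 2/15 → 91/345
merge 10/69 + 19/115 → 107/345
merge 4/23 + 29/115 → 49/115
merge 91/345 + 107/345 → 66/115
merge 49/115 + 66/115 → 1
L = 2/15 + 29/115 + 91/345 + 107/345 + 49/115 + 66/115 + 1 = 1021/345 ≈ 2.959 bits/symbol.

2.959 bits/symbol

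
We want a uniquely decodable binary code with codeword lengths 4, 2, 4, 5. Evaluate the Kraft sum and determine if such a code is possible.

With common denominator 2^5 = 32: Σ 2^(−ℓᵢ) = 2/32 + 8/32 + 2/32 + 1/32 = 13/32 = 0.40625.
Kraft's inequality requires Σ ≤ 1; here Σ = 0.40625 ≤ 1, so such a prefix code exists.

0.40625; yes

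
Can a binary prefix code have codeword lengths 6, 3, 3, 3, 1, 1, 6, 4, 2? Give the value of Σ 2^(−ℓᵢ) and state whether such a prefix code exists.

With common denominator 2^6 = 64: Σ 2^(−ℓᵢ) = 1/64 + 8/64 + 8/64 + 8/64 + 32/64 + 32/64 + 1/64 + 4/64 + 16/64 = 110/64 = 1.71875.
Kraft's inequality requires Σ ≤ 1; here Σ = 1.71875 > 1, so no such prefix code exists.

1.71875; no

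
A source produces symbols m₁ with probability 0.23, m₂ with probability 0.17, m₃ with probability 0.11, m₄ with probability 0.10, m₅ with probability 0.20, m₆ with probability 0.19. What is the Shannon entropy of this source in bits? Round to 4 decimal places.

H = −Σ pᵢ log₂ pᵢ.
−0.23·log₂(0.23) = 0.4877
−0.17·log₂(0.17) = 0.4346
−0.11·log₂(0.11) = 0.3503
−0.10·log₂(0.10) = 0.3322
−0.20·log₂(0.20) = 0.4644
−0.19·log₂(0.19) = 0.4552
Sum ≈ 2.5243 → 2.5243 bits.

2.5243 bits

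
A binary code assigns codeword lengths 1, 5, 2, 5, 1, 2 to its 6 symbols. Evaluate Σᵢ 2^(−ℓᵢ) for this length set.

1.5625

With common denominator 2^5 = 32: Σ 2^(−ℓᵢ) = 16/32 + 1/32 + 8/32 + 1/32 + 16/32 + 8/32 = 50/32 = 1.5625.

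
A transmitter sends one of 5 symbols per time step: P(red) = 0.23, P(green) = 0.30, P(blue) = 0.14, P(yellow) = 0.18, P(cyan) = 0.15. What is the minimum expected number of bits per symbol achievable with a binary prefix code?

Repeatedly combine the two least-probable nodes; the expected code length is the sum of the merged weights.
merge 7/50 + 3/20 → 29/100
merge 9/50 + 23/100 → 41/100
merge 29/100 + 3/10 → 59/100
merge 41/100 + 59/100 → 1
L = 29/100 + 41/100 + 59/100 + 1 = 229/100 = 2.29 bits/symbol.

2.29 bits/symbol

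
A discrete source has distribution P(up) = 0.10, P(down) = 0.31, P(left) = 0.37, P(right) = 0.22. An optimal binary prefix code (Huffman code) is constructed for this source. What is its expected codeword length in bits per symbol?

1.95 bits/symbol

Repeatedly combine the two least-probable nodes; the expected code length is the sum of the merged weights.
merge 1/10 + 11/50 → 8/25
merge 31/100 + 8/25 → 63/100
merge 37/100 + 63/100 → 1
L = 8/25 + 63/100 + 1 = 39/20 = 1.95 bits/symbol.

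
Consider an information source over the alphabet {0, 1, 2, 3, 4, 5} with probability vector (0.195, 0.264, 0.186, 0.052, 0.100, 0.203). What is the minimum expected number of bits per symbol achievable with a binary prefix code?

2.49 bits/symbol

Repeatedly combine the two least-probable nodes; the expected code length is the sum of the merged weights.
merge 13/250 + 1/10 → 19/125
merge 19/125 + 93/500 → 169/500
merge 39/200 + 203/1000 → 199/500
merge 33/125 + 169/500 → 301/500
merge 199/500 + 301/500 → 1
L = 19/125 + 169/500 + 199/500 + 301/500 + 1 = 249/100 = 2.49 bits/symbol.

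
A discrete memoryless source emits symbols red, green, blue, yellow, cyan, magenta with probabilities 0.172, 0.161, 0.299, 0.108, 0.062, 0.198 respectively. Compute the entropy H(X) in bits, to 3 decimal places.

H = −Σ pᵢ log₂ pᵢ.
−0.172·log₂(0.172) = 0.4368
−0.161·log₂(0.161) = 0.4242
−0.299·log₂(0.299) = 0.5208
−0.108·log₂(0.108) = 0.3468
−0.062·log₂(0.062) = 0.2487
−0.198·log₂(0.198) = 0.4626
Sum ≈ 2.4399 → 2.440 bits.

2.440 bits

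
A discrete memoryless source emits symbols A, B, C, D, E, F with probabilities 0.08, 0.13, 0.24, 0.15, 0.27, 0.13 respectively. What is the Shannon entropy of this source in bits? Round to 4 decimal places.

2.4715 bits

H = −Σ pᵢ log₂ pᵢ.
−0.08·log₂(0.08) = 0.2915
−0.13·log₂(0.13) = 0.3826
−0.24·log₂(0.24) = 0.4941
−0.15·log₂(0.15) = 0.4105
−0.27·log₂(0.27) = 0.5100
−0.13·log₂(0.13) = 0.3826
Sum ≈ 2.4715 → 2.4715 bits.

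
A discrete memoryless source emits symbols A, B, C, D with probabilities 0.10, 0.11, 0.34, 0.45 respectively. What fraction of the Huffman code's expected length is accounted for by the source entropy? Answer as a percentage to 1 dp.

98.3%

Entropy H = −Σ p log₂ p ≈ 1.7301 bits.
Huffman merges: 1/10+11/100→21/100; 21/100+17/50→11/20; 9/20+11/20→1. L = 44/25 ≈ 1.7600.
Efficiency = H/L = 1.7301/1.7600 = 98.3%.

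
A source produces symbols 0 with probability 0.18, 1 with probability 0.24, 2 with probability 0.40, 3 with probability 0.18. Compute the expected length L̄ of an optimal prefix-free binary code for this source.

Repeatedly combine the two least-probable nodes; the expected code length is the sum of the merged weights.
merge 9/50 + 9/50 → 9/25
merge 6/25 + 9/25 → 3/5
merge 2/5 + 3/5 → 1
L = 9/25 + 3/5 + 1 = 49/25 = 1.96 bits/symbol.

1.96 bits/symbol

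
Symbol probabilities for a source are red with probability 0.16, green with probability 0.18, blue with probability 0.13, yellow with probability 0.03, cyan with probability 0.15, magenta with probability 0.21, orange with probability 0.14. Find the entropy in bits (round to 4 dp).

2.6832 bits

H = −Σ pᵢ log₂ pᵢ.
−0.16·log₂(0.16) = 0.4230
−0.18·log₂(0.18) = 0.4453
−0.13·log₂(0.13) = 0.3826
−0.03·log₂(0.03) = 0.1518
−0.15·log₂(0.15) = 0.4105
−0.21·log₂(0.21) = 0.4728
−0.14·log₂(0.14) = 0.3971
Sum ≈ 2.6832 → 2.6832 bits.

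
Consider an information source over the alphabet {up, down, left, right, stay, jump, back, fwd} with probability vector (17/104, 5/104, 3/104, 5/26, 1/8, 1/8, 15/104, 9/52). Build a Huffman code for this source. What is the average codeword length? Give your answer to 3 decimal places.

Repeatedly combine the two least-probable nodes; the expected code length is the sum of the merged weights.
merge 3/104 + 5/104 → 1/13
merge 1/13 + 1/8 → 21/104
merge 1/8 + 15/104 → 7/26
merge 17/104 + 9/52 → 35/104
merge 5/26 + 21/104 → 41/104
merge 7/26 + 35/104 → 63/104
merge 41/104 + 63/104 → 1
L = 1/13 + 21/104 + 7/26 + 35/104 + 41/104 + 63/104 + 1 = 75/26 ≈ 2.885 bits/symbol.

2.885 bits/symbol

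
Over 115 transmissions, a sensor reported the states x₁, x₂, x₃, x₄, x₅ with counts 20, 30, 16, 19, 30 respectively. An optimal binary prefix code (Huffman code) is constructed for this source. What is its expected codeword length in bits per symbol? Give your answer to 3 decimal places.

2.304 bits/symbol

Probabilities are the counts divided by 115.
Repeatedly combine the two least-probable nodes; the expected code length is the sum of the merged weights.
merge 16/115 + 19/115 → 7/23
merge 4/23 + 6/23 → 10/23
merge 6/23 + 7/23 → 13/23
merge 10/23 + 13/23 → 1
L = 7/23 + 10/23 + 13/23 + 1 = 53/23 ≈ 2.304 bits/symbol.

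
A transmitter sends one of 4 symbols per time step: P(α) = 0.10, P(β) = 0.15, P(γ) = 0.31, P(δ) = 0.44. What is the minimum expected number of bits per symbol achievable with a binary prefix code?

Repeatedly combine the two least-probable nodes; the expected code length is the sum of the merged weights.
merge 1/10 + 3/20 → 1/4
merge 1/4 + 31/100 → 14/25
merge 11/25 + 14/25 → 1
L = 1/4 + 14/25 + 1 = 181/100 = 1.81 bits/symbol.

1.81 bits/symbol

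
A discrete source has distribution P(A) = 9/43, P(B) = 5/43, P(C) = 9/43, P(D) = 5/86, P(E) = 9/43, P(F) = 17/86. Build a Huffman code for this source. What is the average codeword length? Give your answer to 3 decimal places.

Repeatedly combine the two least-probable nodes; the expected code length is the sum of the merged weights.
merge 5/86 + 5/43 → 15/86
merge 15/86 + 17/86 → 16/43
merge 9/43 + 9/43 → 18/43
merge 9/43 + 16/43 → 25/43
merge 18/43 + 25/43 → 1
L = 15/86 + 16/43 + 18/43 + 25/43 + 1 = 219/86 ≈ 2.547 bits/symbol.

2.547 bits/symbol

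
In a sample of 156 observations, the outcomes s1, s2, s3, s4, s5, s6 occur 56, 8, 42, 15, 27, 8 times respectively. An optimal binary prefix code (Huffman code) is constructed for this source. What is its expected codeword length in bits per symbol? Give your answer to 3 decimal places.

Probabilities are the counts divided by 156.
Repeatedly combine the two least-probable nodes; the expected code length is the sum of the merged weights.
merge 2/39 + 2/39 → 4/39
merge 5/52 + 4/39 → 31/156
merge 9/52 + 31/156 → 29/78
merge 7/26 + 14/39 → 49/78
merge 29/78 + 49/78 → 1
L = 4/39 + 31/156 + 29/78 + 49/78 + 1 = 359/156 ≈ 2.301 bits/symbol.

2.301 bits/symbol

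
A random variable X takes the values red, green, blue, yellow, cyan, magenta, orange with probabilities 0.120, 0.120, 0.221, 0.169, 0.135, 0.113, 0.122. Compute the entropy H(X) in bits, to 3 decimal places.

2.765 bits

H = −Σ pᵢ log₂ pᵢ.
−0.120·log₂(0.120) = 0.3671
−0.120·log₂(0.120) = 0.3671
−0.221·log₂(0.221) = 0.4813
−0.169·log₂(0.169) = 0.4335
−0.135·log₂(0.135) = 0.3900
−0.113·log₂(0.113) = 0.3555
−0.122·log₂(0.122) = 0.3703
Sum ≈ 2.7647 → 2.765 bits.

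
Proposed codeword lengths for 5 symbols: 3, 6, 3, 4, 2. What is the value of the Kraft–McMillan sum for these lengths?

With common denominator 2^6 = 64: Σ 2^(−ℓᵢ) = 8/64 + 1/64 + 8/64 + 4/64 + 16/64 = 37/64 = 0.578125.

0.578125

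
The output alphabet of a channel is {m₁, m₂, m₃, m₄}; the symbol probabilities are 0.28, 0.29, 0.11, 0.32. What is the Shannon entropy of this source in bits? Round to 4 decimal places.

1.9084 bits

H = −Σ pᵢ log₂ pᵢ.
−0.28·log₂(0.28) = 0.5142
−0.29·log₂(0.29) = 0.5179
−0.11·log₂(0.11) = 0.3503
−0.32·log₂(0.32) = 0.5260
Sum ≈ 1.9084 → 1.9084 bits.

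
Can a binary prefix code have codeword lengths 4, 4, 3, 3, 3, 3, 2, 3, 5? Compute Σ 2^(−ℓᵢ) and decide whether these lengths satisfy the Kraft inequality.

1.03125; no

With common denominator 2^5 = 32: Σ 2^(−ℓᵢ) = 2/32 + 2/32 + 4/32 + 4/32 + 4/32 + 4/32 + 8/32 + 4/32 + 1/32 = 33/32 = 1.03125.
Kraft's inequality requires Σ ≤ 1; here Σ = 1.03125 > 1, so no such prefix code exists.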